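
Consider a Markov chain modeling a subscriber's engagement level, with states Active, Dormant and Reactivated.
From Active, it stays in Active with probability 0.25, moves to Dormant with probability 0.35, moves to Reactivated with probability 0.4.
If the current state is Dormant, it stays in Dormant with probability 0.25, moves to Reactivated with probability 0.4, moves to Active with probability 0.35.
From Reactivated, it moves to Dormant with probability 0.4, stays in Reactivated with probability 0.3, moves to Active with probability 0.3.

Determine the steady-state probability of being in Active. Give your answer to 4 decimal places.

0.3017

Let the stationary distribution be π with π = πP and π_1 + π_2 + π_3 = 1.
π_1 = 0.25·π_1 + 0.35·π_2 + 0.3·π_3
π_2 = 0.35·π_1 + 0.25·π_2 + 0.4·π_3
Solving with the normalization constraint gives π = (0.3017, 0.3347, 0.3636).
So the stationary probability of Active is 0.3017.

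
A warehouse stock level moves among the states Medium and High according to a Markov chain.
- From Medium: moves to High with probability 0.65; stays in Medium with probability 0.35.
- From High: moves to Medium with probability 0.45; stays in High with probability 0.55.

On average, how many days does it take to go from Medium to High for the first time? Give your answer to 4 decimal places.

1.5385

Let t(s) be the expected number of days to first reach High from state s, with t(High) = 0. Conditioning on the first day:
t(Medium) = 1 + 0.35·t(Medium)
Solving: t(Medium) = 1.5385.
Expected days from Medium to High: 1.5385.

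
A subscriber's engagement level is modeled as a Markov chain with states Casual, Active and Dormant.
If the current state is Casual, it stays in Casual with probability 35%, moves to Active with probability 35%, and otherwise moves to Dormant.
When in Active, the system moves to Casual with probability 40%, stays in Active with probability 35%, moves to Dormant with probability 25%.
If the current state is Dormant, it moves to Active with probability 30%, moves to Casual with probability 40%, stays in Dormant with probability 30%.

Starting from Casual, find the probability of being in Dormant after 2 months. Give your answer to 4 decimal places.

0.2825

Sum over the intermediate state after 1 month:
P = P(Casual→Casual)·P(Casual→Dormant) + P(Casual→Active)·P(Active→Dormant) + P(Casual→Dormant)·P(Dormant→Dormant)
  = 0.35×0.3 + 0.35×0.25 + 0.3×0.3
  = 0.1050 + 0.0875 + 0.0900 = 0.2825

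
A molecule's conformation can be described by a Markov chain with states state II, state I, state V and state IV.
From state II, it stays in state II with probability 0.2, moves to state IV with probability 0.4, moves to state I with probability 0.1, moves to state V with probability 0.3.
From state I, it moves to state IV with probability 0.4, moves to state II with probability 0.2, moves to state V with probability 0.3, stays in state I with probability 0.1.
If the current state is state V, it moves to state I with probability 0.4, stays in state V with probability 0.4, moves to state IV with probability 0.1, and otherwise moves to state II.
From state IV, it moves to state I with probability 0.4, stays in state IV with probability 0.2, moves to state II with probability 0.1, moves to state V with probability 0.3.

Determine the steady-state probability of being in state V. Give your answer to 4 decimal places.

0.3333

Let the stationary distribution be π with π = πP and π_1 + π_2 + π_3 + π_4 = 1.
π_1 = 0.2·π_1 + 0.2·π_2 + 0.1·π_3 + 0.1·π_4
π_2 = 0.1·π_1 + 0.1·π_2 + 0.4·π_3 + 0.4·π_4
π_3 = 0.3·π_1 + 0.3·π_2 + 0.4·π_3 + 0.3·π_4
Solving with the normalization constraint gives π = (0.1417, 0.2750, 0.3333, 0.2500).
So the stationary probability of state V is 0.3333.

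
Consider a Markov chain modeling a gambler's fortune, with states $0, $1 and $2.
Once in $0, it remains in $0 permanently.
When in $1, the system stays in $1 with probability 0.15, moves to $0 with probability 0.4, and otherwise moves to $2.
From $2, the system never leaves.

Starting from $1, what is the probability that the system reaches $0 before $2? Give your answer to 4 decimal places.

0.4706

Let h(s) be the probability of absorption at $0 starting from transient state s. Then h($0) = 1 and h($2) = 0. By first-step analysis:
h($1) = 0.4·1 + 0.15·h($1) + 0.45·0
Solving: h($1) = 0.4706.
Starting from $1, the probability is 0.4706.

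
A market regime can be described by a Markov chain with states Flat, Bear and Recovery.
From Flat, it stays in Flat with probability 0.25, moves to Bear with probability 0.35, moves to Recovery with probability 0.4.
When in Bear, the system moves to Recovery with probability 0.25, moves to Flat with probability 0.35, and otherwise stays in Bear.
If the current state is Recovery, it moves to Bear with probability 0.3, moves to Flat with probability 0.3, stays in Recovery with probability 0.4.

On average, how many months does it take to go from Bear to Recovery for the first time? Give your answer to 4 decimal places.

Let t(s) be the expected number of months to first reach Recovery from state s, with t(Recovery) = 0. Conditioning on the first month:
t(Flat) = 1 + 0.25·t(Flat) + 0.35·t(Bear)
t(Bear) = 1 + 0.35·t(Flat) + 0.4·t(Bear)
Solving: t(Flat) = 2.9008, t(Bear) = 3.3588.
Expected months from Bear to Recovery: 3.3588.

3.3588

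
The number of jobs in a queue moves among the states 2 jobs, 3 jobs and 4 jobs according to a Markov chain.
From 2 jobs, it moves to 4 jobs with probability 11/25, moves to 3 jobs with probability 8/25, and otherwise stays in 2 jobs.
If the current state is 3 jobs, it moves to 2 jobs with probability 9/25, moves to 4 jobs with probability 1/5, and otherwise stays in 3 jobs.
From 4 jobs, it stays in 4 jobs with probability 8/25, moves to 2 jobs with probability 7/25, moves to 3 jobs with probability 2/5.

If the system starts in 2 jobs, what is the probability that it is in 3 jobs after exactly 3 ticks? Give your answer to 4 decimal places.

0.3921

Propagate the distribution vector 3 ticks from 2 jobs.
After 0 ticks: (1.0000, 0.0000, 0.0000)
After 1 tick: (0.2400, 0.3200, 0.4400)
After 2 ticks: (0.2960, 0.3936, 0.3104)
After 3 ticks: (0.2996, 0.3921, 0.3083)
P(in 3 jobs after 3 ticks) = 0.3921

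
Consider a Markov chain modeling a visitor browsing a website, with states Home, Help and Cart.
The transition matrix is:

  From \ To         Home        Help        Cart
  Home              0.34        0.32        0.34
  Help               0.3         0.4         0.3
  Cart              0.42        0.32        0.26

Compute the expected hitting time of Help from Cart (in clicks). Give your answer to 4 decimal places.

Let t(s) be the expected number of clicks to first reach Help from state s, with t(Help) = 0. Conditioning on the first click:
t(Home) = 1 + 0.34·t(Home) + 0.34·t(Cart)
t(Cart) = 1 + 0.42·t(Home) + 0.26·t(Cart)
Solving: t(Home) = 3.1250, t(Cart) = 3.1250.
Expected clicks from Cart to Help: 3.1250.

3.1250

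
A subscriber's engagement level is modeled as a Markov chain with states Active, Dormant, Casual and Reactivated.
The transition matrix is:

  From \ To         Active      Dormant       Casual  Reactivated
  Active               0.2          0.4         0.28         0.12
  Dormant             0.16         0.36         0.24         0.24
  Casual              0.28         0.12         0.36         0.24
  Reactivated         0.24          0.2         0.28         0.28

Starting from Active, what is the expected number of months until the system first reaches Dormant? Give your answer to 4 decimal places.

Let t(s) be the expected number of months to first reach Dormant from state s, with t(Dormant) = 0. Conditioning on the first month:
t(Active) = 1 + 0.2·t(Active) + 0.28·t(Casual) + 0.12·t(Reactivated)
t(Casual) = 1 + 0.28·t(Active) + 0.36·t(Casual) + 0.24·t(Reactivated)
t(Reactivated) = 1 + 0.24·t(Active) + 0.28·t(Casual) + 0.28·t(Reactivated)
Solving: t(Active) = 3.6034, t(Casual) = 4.8120, t(Reactivated) = 4.4614.
Expected months from Active to Dormant: 3.6034.

3.6034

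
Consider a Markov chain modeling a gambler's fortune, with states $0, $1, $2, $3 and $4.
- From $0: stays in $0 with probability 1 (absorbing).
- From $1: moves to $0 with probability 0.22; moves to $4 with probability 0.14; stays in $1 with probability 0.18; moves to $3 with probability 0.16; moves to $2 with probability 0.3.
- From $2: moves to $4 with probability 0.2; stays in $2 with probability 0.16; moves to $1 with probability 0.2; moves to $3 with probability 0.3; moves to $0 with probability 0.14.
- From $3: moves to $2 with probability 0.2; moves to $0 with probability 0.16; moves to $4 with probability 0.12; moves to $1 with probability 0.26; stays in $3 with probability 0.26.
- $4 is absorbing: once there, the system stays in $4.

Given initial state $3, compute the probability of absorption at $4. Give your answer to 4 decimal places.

0.4555

Let h(s) be the probability of absorption at $4 starting from transient state s. Then h($4) = 1 and h($0) = 0. By first-step analysis:
h($1) = 0.22·0 + 0.18·h($1) + 0.3·h($2) + 0.16·h($3) + 0.14·1
h($2) = 0.14·0 + 0.2·h($1) + 0.16·h($2) + 0.3·h($3) + 0.2·1
h($3) = 0.16·0 + 0.26·h($1) + 0.2·h($2) + 0.26·h($3) + 0.12·1
Solving: h($1) = 0.4450, h($2) = 0.5067, h($3) = 0.4555.
Starting from $3, the probability is 0.4555.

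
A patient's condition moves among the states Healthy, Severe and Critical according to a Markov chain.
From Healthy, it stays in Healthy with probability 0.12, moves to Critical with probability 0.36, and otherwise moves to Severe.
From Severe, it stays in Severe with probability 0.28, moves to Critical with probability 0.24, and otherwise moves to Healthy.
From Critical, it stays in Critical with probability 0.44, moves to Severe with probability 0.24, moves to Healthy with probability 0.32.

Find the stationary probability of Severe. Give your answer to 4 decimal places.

Let the stationary distribution be π with π = πP and π_1 + π_2 + π_3 = 1.
π_1 = 0.12·π_1 + 0.48·π_2 + 0.32·π_3
π_2 = 0.52·π_1 + 0.28·π_2 + 0.24·π_3
Solving with the normalization constraint gives π = (0.3121, 0.3410, 0.3468).
So the stationary probability of Severe is 0.3410.

0.3410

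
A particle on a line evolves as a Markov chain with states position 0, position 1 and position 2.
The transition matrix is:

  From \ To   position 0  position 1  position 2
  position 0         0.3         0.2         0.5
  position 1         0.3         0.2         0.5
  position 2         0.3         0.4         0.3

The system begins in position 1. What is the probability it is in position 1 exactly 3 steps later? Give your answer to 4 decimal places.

0.2800

Propagate the distribution vector 3 steps from position 1.
After 0 steps: (0.0000, 1.0000, 0.0000)
After 1 step: (0.3000, 0.2000, 0.5000)
After 2 steps: (0.3000, 0.3000, 0.4000)
After 3 steps: (0.3000, 0.2800, 0.4200)
P(in position 1 after 3 steps) = 0.2800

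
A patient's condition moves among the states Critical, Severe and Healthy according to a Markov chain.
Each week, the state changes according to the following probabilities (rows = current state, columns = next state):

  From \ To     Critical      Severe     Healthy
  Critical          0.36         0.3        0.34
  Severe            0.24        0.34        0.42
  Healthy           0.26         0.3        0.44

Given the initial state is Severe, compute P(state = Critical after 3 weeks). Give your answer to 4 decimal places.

Propagate the distribution vector 3 weeks from Severe.
After 0 weeks: (0.0000, 1.0000, 0.0000)
After 1 week: (0.2400, 0.3400, 0.4200)
After 2 weeks: (0.2772, 0.3136, 0.4092)
After 3 weeks: (0.2814, 0.3125, 0.4060)
P(in Critical after 3 weeks) = 0.2814

0.2814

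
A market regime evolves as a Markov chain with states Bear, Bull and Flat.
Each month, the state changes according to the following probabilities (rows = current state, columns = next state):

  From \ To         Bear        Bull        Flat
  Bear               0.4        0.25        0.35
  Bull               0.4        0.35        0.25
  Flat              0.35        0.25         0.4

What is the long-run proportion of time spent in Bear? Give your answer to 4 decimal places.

0.3830

Let the stationary distribution be π with π = πP and π_1 + π_2 + π_3 = 1.
π_1 = 0.4·π_1 + 0.4·π_2 + 0.35·π_3
π_2 = 0.25·π_1 + 0.35·π_2 + 0.25·π_3
Solving with the normalization constraint gives π = (0.3830, 0.2778, 0.3392).
So the stationary probability of Bear is 0.3830.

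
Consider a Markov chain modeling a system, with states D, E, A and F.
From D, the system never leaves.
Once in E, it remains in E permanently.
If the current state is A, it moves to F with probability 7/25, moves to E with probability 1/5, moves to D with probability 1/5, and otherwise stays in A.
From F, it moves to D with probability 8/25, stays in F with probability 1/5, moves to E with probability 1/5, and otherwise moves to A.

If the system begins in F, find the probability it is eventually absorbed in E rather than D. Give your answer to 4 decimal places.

0.4124

Let h(s) be the probability of absorption at E starting from transient state s. Then h(E) = 1 and h(D) = 0. By first-step analysis:
h(A) = 0.2·0 + 0.2·1 + 0.32·h(A) + 0.28·h(F)
h(F) = 0.32·0 + 0.2·1 + 0.28·h(A) + 0.2·h(F)
Solving: h(A) = 0.4639, h(F) = 0.4124.
Starting from F, the probability is 0.4124.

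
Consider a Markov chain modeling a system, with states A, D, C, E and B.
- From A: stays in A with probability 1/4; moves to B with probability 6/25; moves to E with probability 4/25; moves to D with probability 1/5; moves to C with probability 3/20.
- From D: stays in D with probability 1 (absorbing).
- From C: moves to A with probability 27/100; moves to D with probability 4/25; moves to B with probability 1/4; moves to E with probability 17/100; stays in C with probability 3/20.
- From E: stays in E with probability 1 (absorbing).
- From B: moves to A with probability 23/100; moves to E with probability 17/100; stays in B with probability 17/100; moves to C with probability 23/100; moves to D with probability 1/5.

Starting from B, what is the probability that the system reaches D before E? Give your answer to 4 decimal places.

0.5342

Let h(s) be the probability of absorption at D starting from transient state s. Then h(D) = 1 and h(E) = 0. By first-step analysis:
h(A) = 0.25·h(A) + 0.2·1 + 0.15·h(C) + 0.16·0 + 0.24·h(B)
h(C) = 0.27·h(A) + 0.16·1 + 0.15·h(C) + 0.17·0 + 0.25·h(B)
h(B) = 0.23·h(A) + 0.2·1 + 0.23·h(C) + 0.17·0 + 0.17·h(B)
Solving: h(A) = 0.5411, h(C) = 0.5172, h(B) = 0.5342.
Starting from B, the probability is 0.5342.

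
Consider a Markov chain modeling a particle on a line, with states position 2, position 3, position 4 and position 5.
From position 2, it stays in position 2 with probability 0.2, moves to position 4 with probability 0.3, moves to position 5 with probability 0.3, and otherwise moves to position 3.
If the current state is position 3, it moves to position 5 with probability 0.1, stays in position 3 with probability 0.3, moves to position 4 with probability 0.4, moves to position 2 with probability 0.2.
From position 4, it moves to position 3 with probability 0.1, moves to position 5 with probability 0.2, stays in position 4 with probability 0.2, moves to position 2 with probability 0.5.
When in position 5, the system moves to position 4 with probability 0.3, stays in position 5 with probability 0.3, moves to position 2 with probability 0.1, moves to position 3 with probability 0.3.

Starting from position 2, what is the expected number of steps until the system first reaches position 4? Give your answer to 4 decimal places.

3.0769

Let t(s) be the expected number of steps to first reach position 4 from state s, with t(position 4) = 0. Conditioning on the first step:
t(position 2) = 1 + 0.2·t(position 2) + 0.2·t(position 3) + 0.3·t(position 5)
t(position 3) = 1 + 0.2·t(position 2) + 0.3·t(position 3) + 0.1·t(position 5)
t(position 5) = 1 + 0.1·t(position 2) + 0.3·t(position 3) + 0.3·t(position 5)
Solving: t(position 2) = 3.0769, t(position 3) = 2.7425, t(position 5) = 3.0435.
Expected steps from position 2 to position 4: 3.0769.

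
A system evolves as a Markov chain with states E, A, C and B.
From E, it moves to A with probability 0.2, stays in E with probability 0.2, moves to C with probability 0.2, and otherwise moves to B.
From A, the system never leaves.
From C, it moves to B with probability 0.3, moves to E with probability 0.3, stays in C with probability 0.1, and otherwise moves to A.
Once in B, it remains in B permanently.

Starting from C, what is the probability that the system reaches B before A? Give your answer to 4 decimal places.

Let h(s) be the probability of absorption at B starting from transient state s. Then h(B) = 1 and h(A) = 0. By first-step analysis:
h(E) = 0.2·h(E) + 0.2·0 + 0.2·h(C) + 0.4·1
h(C) = 0.3·h(E) + 0.3·0 + 0.1·h(C) + 0.3·1
Solving: h(E) = 0.6364, h(C) = 0.5455.
Starting from C, the probability is 0.5455.

0.5455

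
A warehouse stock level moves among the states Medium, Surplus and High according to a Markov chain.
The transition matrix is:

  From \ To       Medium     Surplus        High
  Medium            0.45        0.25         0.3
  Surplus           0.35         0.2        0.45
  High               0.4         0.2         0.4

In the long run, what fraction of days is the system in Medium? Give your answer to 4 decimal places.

Let the stationary distribution be π with π = πP and π_1 + π_2 + π_3 = 1.
π_1 = 0.45·π_1 + 0.35·π_2 + 0.4·π_3
π_2 = 0.25·π_1 + 0.2·π_2 + 0.2·π_3
Solving with the normalization constraint gives π = (0.4094, 0.2205, 0.3701).
So the stationary probability of Medium is 0.4094.

0.4094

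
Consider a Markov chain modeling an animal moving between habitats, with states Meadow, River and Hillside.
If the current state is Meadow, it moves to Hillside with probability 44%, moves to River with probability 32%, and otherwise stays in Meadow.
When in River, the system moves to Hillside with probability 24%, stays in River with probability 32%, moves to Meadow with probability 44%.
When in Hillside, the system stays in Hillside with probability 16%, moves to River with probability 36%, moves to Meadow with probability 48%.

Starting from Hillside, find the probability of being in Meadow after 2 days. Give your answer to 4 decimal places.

0.3504

Sum over the intermediate state after 1 day:
P = P(Hillside→Meadow)·P(Meadow→Meadow) + P(Hillside→River)·P(River→Meadow) + P(Hillside→Hillside)·P(Hillside→Meadow)
  = 0.48×0.24 + 0.36×0.44 + 0.16×0.48
  = 0.1152 + 0.1584 + 0.0768 = 0.3504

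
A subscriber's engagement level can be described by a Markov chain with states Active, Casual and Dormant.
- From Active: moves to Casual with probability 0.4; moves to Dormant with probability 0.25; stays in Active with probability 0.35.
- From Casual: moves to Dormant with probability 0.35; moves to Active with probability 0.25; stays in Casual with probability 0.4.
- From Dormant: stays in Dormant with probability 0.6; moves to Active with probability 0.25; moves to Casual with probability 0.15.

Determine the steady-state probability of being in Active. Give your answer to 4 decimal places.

Let the stationary distribution be π with π = πP and π_1 + π_2 + π_3 = 1.
π_1 = 0.35·π_1 + 0.25·π_2 + 0.25·π_3
π_2 = 0.4·π_1 + 0.4·π_2 + 0.15·π_3
Solving with the normalization constraint gives π = (0.2778, 0.2926, 0.4296).
So the stationary probability of Active is 0.2778.

0.2778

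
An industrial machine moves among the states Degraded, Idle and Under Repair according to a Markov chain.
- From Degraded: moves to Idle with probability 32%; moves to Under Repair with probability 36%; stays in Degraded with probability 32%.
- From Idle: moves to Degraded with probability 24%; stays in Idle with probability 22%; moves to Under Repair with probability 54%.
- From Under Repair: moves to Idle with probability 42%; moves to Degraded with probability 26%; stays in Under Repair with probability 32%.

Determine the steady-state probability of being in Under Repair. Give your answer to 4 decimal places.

Let the stationary distribution be π with π = πP and π_1 + π_2 + π_3 = 1.
π_1 = 0.32·π_1 + 0.24·π_2 + 0.26·π_3
π_2 = 0.32·π_1 + 0.22·π_2 + 0.42·π_3
Solving with the normalization constraint gives π = (0.2696, 0.3275, 0.4028).
So the stationary probability of Under Repair is 0.4028.

0.4028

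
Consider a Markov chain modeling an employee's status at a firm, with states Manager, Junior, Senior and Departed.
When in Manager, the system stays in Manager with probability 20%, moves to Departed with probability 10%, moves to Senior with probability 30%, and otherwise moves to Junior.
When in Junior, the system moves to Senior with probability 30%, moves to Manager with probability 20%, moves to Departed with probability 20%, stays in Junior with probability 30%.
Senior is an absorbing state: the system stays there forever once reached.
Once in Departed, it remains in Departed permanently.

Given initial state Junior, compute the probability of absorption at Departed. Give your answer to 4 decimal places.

Let h(s) be the probability of absorption at Departed starting from transient state s. Then h(Departed) = 1 and h(Senior) = 0. By first-step analysis:
h(Manager) = 0.2·h(Manager) + 0.4·h(Junior) + 0.3·0 + 0.1·1
h(Junior) = 0.2·h(Manager) + 0.3·h(Junior) + 0.3·0 + 0.2·1
Solving: h(Manager) = 0.3125, h(Junior) = 0.3750.
Starting from Junior, the probability is 0.3750.

0.3750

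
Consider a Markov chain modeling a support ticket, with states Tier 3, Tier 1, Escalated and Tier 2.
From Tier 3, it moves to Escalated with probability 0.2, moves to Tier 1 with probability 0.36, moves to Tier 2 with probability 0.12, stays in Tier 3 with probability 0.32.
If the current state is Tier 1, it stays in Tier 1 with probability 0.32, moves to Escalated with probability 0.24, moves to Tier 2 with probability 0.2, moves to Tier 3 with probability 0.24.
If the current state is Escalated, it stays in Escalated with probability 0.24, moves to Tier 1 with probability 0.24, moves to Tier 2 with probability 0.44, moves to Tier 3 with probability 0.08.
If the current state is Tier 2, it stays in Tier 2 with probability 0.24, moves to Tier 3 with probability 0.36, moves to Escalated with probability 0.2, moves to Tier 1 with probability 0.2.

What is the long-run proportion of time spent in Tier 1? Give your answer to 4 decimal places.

0.2835

Let the stationary distribution be π with π = πP and π_1 + π_2 + π_3 + π_4 = 1.
π_1 = 0.32·π_1 + 0.24·π_2 + 0.08·π_3 + 0.36·π_4
π_2 = 0.36·π_1 + 0.32·π_2 + 0.24·π_3 + 0.2·π_4
π_3 = 0.2·π_1 + 0.24·π_2 + 0.24·π_3 + 0.2·π_4
Solving with the normalization constraint gives π = (0.2542, 0.2835, 0.2201, 0.2422).
So the stationary probability of Tier 1 is 0.2835.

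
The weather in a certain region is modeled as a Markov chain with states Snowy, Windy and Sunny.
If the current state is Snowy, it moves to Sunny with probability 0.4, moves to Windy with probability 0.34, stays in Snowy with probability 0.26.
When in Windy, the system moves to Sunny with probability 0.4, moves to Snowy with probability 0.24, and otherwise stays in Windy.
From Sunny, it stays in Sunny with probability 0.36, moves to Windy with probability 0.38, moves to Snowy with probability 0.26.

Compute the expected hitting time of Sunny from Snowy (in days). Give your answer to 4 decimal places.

2.5000

Let t(s) be the expected number of days to first reach Sunny from state s, with t(Sunny) = 0. Conditioning on the first day:
t(Snowy) = 1 + 0.26·t(Snowy) + 0.34·t(Windy)
t(Windy) = 1 + 0.24·t(Snowy) + 0.36·t(Windy)
Solving: t(Snowy) = 2.5000, t(Windy) = 2.5000.
Expected days from Snowy to Sunny: 2.5000.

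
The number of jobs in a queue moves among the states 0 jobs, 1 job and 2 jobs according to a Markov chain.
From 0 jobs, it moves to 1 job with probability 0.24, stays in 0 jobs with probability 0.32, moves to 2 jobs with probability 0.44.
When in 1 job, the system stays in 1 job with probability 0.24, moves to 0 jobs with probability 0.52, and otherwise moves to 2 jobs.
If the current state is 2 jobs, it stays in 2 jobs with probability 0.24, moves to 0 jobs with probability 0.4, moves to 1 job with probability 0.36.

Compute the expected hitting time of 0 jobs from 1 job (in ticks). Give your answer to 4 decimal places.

Let t(s) be the expected number of ticks to first reach 0 jobs from state s, with t(0 jobs) = 0. Conditioning on the first tick:
t(1 job) = 1 + 0.24·t(1 job) + 0.24·t(2 jobs)
t(2 jobs) = 1 + 0.36·t(1 job) + 0.24·t(2 jobs)
Solving: t(1 job) = 2.0358, t(2 jobs) = 2.2801.
Expected ticks from 1 job to 0 jobs: 2.0358.

2.0358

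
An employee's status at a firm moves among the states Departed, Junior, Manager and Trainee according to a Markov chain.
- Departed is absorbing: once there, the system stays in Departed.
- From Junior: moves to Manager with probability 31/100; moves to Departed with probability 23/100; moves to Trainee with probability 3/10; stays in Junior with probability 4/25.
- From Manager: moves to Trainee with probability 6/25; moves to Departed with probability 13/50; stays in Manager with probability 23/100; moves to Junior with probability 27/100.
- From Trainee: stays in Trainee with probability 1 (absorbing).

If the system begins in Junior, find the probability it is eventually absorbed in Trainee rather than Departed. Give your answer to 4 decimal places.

Let h(s) be the probability of absorption at Trainee starting from transient state s. Then h(Trainee) = 1 and h(Departed) = 0. By first-step analysis:
h(Junior) = 0.23·0 + 0.16·h(Junior) + 0.31·h(Manager) + 0.3·1
h(Manager) = 0.26·0 + 0.27·h(Junior) + 0.23·h(Manager) + 0.24·1
Solving: h(Junior) = 0.5424, h(Manager) = 0.5019.
Starting from Junior, the probability is 0.5424.

0.5424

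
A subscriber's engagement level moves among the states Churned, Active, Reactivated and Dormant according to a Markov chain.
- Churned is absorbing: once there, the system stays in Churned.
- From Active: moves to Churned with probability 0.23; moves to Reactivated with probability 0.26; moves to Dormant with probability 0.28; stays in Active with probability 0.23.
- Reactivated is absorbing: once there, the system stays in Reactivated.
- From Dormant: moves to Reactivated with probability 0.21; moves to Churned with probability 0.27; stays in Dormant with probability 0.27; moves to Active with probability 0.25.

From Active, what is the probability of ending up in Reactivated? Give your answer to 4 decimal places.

0.5052

Let h(s) be the probability of absorption at Reactivated starting from transient state s. Then h(Reactivated) = 1 and h(Churned) = 0. By first-step analysis:
h(Active) = 0.23·0 + 0.23·h(Active) + 0.26·1 + 0.28·h(Dormant)
h(Dormant) = 0.27·0 + 0.25·h(Active) + 0.21·1 + 0.27·h(Dormant)
Solving: h(Active) = 0.5052, h(Dormant) = 0.4607.
Starting from Active, the probability is 0.5052.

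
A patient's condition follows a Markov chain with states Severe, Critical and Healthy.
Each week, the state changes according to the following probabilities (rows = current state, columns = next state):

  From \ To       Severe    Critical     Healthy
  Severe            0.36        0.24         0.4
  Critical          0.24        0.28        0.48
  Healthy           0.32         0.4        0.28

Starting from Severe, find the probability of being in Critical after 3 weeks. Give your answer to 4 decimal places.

Propagate the distribution vector 3 weeks from Severe.
After 0 weeks: (1.0000, 0.0000, 0.0000)
After 1 week: (0.3600, 0.2400, 0.4000)
After 2 weeks: (0.3152, 0.3136, 0.3712)
After 3 weeks: (0.3075, 0.3119, 0.3805)
P(in Critical after 3 weeks) = 0.3119

0.3119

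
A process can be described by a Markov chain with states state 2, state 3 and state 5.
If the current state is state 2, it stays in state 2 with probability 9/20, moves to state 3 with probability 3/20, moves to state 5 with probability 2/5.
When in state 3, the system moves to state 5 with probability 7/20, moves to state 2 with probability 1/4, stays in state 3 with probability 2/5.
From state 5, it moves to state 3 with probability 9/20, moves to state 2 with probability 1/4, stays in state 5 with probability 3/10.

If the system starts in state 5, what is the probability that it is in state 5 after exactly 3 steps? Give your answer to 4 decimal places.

Propagate the distribution vector 3 steps from state 5.
After 0 steps: (0.0000, 0.0000, 1.0000)
After 1 step: (0.2500, 0.4500, 0.3000)
After 2 steps: (0.3000, 0.3525, 0.3475)
After 3 steps: (0.3100, 0.3424, 0.3476)
P(in state 5 after 3 steps) = 0.3476

0.3476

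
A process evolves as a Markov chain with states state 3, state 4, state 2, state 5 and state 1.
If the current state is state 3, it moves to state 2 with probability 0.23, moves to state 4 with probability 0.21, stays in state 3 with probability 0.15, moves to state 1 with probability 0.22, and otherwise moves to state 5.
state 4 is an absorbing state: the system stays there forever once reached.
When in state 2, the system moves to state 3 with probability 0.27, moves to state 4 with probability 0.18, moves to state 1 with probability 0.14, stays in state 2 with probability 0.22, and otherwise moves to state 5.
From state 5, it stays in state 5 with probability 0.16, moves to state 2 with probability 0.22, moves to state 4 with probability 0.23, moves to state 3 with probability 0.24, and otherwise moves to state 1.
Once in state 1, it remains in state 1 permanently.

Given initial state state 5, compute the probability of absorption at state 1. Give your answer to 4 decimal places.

Let h(s) be the probability of absorption at state 1 starting from transient state s. Then h(state 1) = 1 and h(state 4) = 0. By first-step analysis:
h(state 3) = 0.15·h(state 3) + 0.21·0 + 0.23·h(state 2) + 0.19·h(state 5) + 0.22·1
h(state 2) = 0.27·h(state 3) + 0.18·0 + 0.22·h(state 2) + 0.19·h(state 5) + 0.14·1
h(state 5) = 0.24·h(state 3) + 0.23·0 + 0.22·h(state 2) + 0.16·h(state 5) + 0.15·1
Solving: h(state 3) = 0.4774, h(state 2) = 0.4502, h(state 5) = 0.4329.
Starting from state 5, the probability is 0.4329.

0.4329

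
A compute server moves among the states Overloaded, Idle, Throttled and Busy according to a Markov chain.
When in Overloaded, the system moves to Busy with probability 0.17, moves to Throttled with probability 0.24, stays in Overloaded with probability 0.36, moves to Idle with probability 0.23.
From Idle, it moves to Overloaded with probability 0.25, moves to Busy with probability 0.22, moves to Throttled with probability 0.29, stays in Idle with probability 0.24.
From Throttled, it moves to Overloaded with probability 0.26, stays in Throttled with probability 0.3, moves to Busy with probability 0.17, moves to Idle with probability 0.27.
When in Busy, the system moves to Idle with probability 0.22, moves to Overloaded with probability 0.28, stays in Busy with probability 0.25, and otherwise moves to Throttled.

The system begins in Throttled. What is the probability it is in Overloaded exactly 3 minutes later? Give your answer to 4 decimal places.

Propagate the distribution vector 3 minutes from Throttled.
After 0 minutes: (0.0000, 0.0000, 1.0000, 0.0000)
After 1 minute: (0.2600, 0.2700, 0.3000, 0.1700)
After 2 minutes: (0.2867, 0.2430, 0.2732, 0.1971)
After 3 minutes: (0.2902, 0.2414, 0.2705, 0.1979)
P(in Overloaded after 3 minutes) = 0.2902

0.2902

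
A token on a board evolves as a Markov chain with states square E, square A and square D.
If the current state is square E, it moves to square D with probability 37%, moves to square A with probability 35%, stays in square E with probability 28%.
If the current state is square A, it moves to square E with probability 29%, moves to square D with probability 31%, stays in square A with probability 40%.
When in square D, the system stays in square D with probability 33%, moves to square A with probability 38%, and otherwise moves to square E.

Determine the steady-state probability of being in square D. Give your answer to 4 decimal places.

Let the stationary distribution be π with π = πP and π_1 + π_2 + π_3 = 1.
π_1 = 0.28·π_1 + 0.29·π_2 + 0.29·π_3
π_2 = 0.35·π_1 + 0.4·π_2 + 0.38·π_3
Solving with the normalization constraint gives π = (0.2871, 0.3790, 0.3339).
So the stationary probability of square D is 0.3339.

0.3339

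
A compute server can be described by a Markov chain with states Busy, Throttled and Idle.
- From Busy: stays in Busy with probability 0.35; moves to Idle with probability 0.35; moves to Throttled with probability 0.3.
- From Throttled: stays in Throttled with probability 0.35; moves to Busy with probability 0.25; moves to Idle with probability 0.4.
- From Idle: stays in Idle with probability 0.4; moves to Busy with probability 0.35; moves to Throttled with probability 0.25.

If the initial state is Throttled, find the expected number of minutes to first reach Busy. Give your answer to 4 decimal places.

3.4483

Let t(s) be the expected number of minutes to first reach Busy from state s, with t(Busy) = 0. Conditioning on the first minute:
t(Throttled) = 1 + 0.35·t(Throttled) + 0.4·t(Idle)
t(Idle) = 1 + 0.25·t(Throttled) + 0.4·t(Idle)
Solving: t(Throttled) = 3.4483, t(Idle) = 3.1034.
Expected minutes from Throttled to Busy: 3.4483.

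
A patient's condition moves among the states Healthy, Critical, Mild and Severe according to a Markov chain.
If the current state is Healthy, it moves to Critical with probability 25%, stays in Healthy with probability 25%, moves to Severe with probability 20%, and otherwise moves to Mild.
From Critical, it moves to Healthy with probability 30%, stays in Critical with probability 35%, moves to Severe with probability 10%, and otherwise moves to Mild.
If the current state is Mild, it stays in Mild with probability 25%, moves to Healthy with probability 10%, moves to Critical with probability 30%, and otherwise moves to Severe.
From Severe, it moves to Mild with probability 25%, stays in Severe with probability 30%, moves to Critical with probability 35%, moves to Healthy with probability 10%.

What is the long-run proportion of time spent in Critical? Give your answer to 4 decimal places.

0.3178

Let the stationary distribution be π with π = πP and π_1 + π_2 + π_3 + π_4 = 1.
π_1 = 0.25·π_1 + 0.3·π_2 + 0.1·π_3 + 0.1·π_4
π_2 = 0.25·π_1 + 0.35·π_2 + 0.3·π_3 + 0.35·π_4
π_3 = 0.3·π_1 + 0.25·π_2 + 0.25·π_3 + 0.25·π_4
Solving with the normalization constraint gives π = (0.1924, 0.3178, 0.2596, 0.2302).
So the stationary probability of Critical is 0.3178.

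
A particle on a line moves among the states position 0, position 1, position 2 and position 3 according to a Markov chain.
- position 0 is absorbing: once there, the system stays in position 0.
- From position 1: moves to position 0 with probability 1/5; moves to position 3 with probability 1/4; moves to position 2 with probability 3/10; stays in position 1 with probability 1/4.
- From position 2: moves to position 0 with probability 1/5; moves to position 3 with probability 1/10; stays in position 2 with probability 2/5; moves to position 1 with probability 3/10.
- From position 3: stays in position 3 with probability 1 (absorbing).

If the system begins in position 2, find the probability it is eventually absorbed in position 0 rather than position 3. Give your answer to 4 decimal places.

Let h(s) be the probability of absorption at position 0 starting from transient state s. Then h(position 0) = 1 and h(position 3) = 0. By first-step analysis:
h(position 1) = 0.2·1 + 0.25·h(position 1) + 0.3·h(position 2) + 0.25·0
h(position 2) = 0.2·1 + 0.3·h(position 1) + 0.4·h(position 2) + 0.1·0
Solving: h(position 1) = 0.5000, h(position 2) = 0.5833.
Starting from position 2, the probability is 0.5833.

0.5833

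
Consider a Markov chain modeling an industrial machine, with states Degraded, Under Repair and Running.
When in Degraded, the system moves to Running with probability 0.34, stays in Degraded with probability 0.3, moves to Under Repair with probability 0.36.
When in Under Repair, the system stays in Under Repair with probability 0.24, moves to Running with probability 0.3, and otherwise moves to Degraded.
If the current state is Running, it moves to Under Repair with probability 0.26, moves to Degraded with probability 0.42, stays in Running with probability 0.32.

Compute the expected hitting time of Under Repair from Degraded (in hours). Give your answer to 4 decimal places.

3.0612

Let t(s) be the expected number of hours to first reach Under Repair from state s, with t(Under Repair) = 0. Conditioning on the first hour:
t(Degraded) = 1 + 0.3·t(Degraded) + 0.34·t(Running)
t(Running) = 1 + 0.42·t(Degraded) + 0.32·t(Running)
Solving: t(Degraded) = 3.0612, t(Running) = 3.3613.
Expected hours from Degraded to Under Repair: 3.0612.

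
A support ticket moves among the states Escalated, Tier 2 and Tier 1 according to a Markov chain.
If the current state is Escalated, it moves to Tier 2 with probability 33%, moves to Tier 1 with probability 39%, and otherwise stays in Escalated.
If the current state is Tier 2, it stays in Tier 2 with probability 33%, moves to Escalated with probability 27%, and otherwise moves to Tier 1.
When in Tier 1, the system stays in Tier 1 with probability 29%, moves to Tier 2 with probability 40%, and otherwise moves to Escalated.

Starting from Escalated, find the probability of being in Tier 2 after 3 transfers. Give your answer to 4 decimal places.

Propagate the distribution vector 3 transfers from Escalated.
After 0 transfers: (1.0000, 0.0000, 0.0000)
After 1 transfer: (0.2800, 0.3300, 0.3900)
After 2 transfers: (0.2884, 0.3573, 0.3543)
After 3 transfers: (0.2871, 0.3548, 0.3581)
P(in Tier 2 after 3 transfers) = 0.3548

0.3548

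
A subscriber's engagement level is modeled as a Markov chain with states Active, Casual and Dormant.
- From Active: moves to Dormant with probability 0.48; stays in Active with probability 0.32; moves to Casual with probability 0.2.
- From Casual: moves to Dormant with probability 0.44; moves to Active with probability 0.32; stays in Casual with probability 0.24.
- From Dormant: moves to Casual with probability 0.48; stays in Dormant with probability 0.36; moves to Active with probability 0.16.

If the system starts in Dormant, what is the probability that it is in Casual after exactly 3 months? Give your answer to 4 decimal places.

Propagate the distribution vector 3 months from Dormant.
After 0 months: (0.0000, 0.0000, 1.0000)
After 1 month: (0.1600, 0.4800, 0.3600)
After 2 months: (0.2624, 0.3200, 0.4176)
After 3 months: (0.2532, 0.3297, 0.4171)
P(in Casual after 3 months) = 0.3297

0.3297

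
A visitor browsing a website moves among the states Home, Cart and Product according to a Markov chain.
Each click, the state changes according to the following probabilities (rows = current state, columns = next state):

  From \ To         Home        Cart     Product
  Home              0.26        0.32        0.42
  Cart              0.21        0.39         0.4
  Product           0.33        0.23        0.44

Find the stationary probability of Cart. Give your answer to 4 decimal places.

0.3032

Let the stationary distribution be π with π = πP and π_1 + π_2 + π_3 = 1.
π_1 = 0.26·π_1 + 0.21·π_2 + 0.33·π_3
π_2 = 0.32·π_1 + 0.39·π_2 + 0.23·π_3
Solving with the normalization constraint gives π = (0.2744, 0.3032, 0.4224).
So the stationary probability of Cart is 0.3032.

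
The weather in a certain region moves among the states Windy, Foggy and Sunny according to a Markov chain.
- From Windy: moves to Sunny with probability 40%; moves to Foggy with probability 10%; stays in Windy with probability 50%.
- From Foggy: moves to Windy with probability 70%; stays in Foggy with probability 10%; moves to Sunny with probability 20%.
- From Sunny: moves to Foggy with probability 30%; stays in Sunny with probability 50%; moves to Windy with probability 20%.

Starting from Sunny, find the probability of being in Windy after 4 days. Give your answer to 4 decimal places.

Propagate the distribution vector 4 days from Sunny.
After 0 days: (0.0000, 0.0000, 1.0000)
After 1 day: (0.2000, 0.3000, 0.5000)
After 2 days: (0.4100, 0.2000, 0.3900)
After 3 days: (0.4230, 0.1780, 0.3990)
After 4 days: (0.4159, 0.1798, 0.4043)
P(in Windy after 4 days) = 0.4159

0.4159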